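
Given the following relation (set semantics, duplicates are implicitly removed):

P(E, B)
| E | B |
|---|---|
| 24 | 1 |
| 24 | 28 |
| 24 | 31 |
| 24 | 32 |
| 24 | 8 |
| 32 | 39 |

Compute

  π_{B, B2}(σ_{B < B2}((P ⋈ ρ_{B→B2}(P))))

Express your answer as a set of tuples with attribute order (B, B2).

ρ[B→B2]: schema becomes (E, B2); tuples unchanged.
Joining P and ρ_{B→B2}(P) on E yields {(24, 1, 1), (24, 1, 28), (24, 1, 31), (24, 1, 32), (24, 1, 8), (24, 28, 1), (24, 28, 28), (24, 28, 31), (24, 28, 32), (24, 28, 8), (24, 31, 1), (24, 31, 28), (24, 31, 31), (24, 31, 32), (24, 31, 8), (24, 32, 1), (24, 32, 28), (24, 32, 31), (24, 32, 32), (24, 32, 8), (24, 8, 1), (24, 8, 28), (24, 8, 31), (24, 8, 32), (24, 8, 8), (32, 39, 39)}.
Apply σ_{B < B2}; surviving tuples: {(24, 1, 28), (24, 1, 31), (24, 1, 32), (24, 1, 8), (24, 28, 31), (24, 28, 32), (24, 31, 32), (24, 8, 28), (24, 8, 31), (24, 8, 32)}
π_{B, B2} gives {(1, 28), (1, 31), (1, 32), (1, 8), (28, 31), (28, 32), (31, 32), (8, 28), (8, 31), (8, 32)}.

{(1, 28), (1, 31), (1, 32), (1, 8), (28, 31), (28, 32), (31, 32), (8, 28), (8, 31), (8, 32)}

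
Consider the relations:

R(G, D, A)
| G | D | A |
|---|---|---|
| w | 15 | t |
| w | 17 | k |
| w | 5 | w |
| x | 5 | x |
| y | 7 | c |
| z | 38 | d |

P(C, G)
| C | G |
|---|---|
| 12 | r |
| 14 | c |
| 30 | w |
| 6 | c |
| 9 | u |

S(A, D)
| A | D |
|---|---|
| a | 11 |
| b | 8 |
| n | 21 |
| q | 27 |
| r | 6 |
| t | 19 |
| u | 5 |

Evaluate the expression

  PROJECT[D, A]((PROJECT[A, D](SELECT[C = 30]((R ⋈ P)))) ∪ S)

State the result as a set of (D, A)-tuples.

R ⋈ P (natural join on G): {(w, 15, t, 30), (w, 17, k, 30), (w, 5, w, 30)}
σ[C = 30]: keep tuples satisfying C = 30 → {(w, 15, t, 30), (w, 17, k, 30), (w, 5, w, 30)}
Projecting to A, D: {(k, 17), (t, 15), (w, 5)}
Union: {(k, 17), (t, 15), (w, 5)} with {(a, 11), (b, 8), (n, 21), (q, 27), (r, 6), (t, 19), (u, 5)} → {(a, 11), (b, 8), (k, 17), (n, 21), (q, 27), (r, 6), (t, 15), (t, 19), (u, 5), (w, 5)}
Projecting to D, A: {(11, a), (15, t), (17, k), (19, t), (21, n), (27, q), (5, u), (5, w), (6, r), (8, b)}

{(11, a), (15, t), (17, k), (19, t), (21, n), (27, q), (5, u), (5, w), (6, r), (8, b)}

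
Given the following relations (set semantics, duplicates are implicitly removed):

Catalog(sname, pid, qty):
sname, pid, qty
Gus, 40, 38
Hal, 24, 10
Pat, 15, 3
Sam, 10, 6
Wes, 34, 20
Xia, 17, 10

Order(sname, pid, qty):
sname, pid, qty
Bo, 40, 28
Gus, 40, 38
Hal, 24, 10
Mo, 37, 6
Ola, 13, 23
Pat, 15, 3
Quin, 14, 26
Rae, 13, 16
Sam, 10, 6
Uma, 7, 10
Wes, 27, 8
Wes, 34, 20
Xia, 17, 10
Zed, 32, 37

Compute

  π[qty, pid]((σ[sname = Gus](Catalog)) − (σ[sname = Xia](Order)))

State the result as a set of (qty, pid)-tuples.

{(38, 40)}

Apply σ_{sname = Gus}; surviving tuples: {(Gus, 40, 38)}
Apply σ_{sname = Xia}; surviving tuples: {(Xia, 17, 10)}
Taking the difference: {(Gus, 40, 38)}
π_{qty, pid} gives {(38, 40)}.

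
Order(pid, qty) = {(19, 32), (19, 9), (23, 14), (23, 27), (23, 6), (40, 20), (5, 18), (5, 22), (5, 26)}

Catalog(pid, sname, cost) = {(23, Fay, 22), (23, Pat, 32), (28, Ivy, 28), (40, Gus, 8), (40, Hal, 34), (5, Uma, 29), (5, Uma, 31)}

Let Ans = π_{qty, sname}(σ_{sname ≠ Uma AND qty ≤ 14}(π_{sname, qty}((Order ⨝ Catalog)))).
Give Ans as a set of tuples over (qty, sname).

{(14, Fay), (14, Pat), (6, Fay), (6, Pat)}

Natural join on pid: {(23, 14, Fay, 22), (23, 14, Pat, 32), (23, 27, Fay, 22), (23, 27, Pat, 32), (23, 6, Fay, 22), (23, 6, Pat, 32), (40, 20, Gus, 8), (40, 20, Hal, 34), (5, 18, Uma, 29), (5, 18, Uma, 31), (5, 22, Uma, 29), (5, 22, Uma, 31), (5, 26, Uma, 29), (5, 26, Uma, 31)}
π[sname, qty]: project onto (sname, qty) (3 duplicate(s) eliminated) → {(Fay, 14), (Fay, 27), (Fay, 6), (Gus, 20), (Hal, 20), (Pat, 14), (Pat, 27), (Pat, 6), (Uma, 18), (Uma, 22), (Uma, 26)}
Filtering on sname ≠ Uma AND qty ≤ 14 leaves {(Fay, 14), (Fay, 6), (Pat, 14), (Pat, 6)}.
π[qty, sname]: project onto (qty, sname) → {(14, Fay), (14, Pat), (6, Fay), (6, Pat)}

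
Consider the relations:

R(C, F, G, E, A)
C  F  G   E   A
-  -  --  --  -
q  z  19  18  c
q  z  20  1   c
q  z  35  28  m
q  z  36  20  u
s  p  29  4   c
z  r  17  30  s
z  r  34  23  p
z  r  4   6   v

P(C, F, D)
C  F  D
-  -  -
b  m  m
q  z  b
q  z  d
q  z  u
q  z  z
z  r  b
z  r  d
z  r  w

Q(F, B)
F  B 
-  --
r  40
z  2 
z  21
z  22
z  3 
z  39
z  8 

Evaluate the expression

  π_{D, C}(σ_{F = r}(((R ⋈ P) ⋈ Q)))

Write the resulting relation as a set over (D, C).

{(b, z), (d, z), (w, z)}

Joining R and P on C, F yields {(q, z, 19, 18, c, b), (q, z, 19, 18, c, d), (q, z, 19, 18, c, u), (q, z, 19, 18, c, z), (q, z, 20, 1, c, b), (q, z, 20, 1, c, d), (q, z, 20, 1, c, u), (q, z, 20, 1, c, z), (q, z, 35, 28, m, b), (q, z, 35, 28, m, d), (q, z, 35, 28, m, u), (q, z, 35, 28, m, z), (q, z, 36, 20, u, b), (q, z, 36, 20, u, d), (q, z, 36, 20, u, u), (q, z, 36, 20, u, z), (z, r, 17, 30, s, b), (z, r, 17, 30, s, d), (z, r, 17, 30, s, w), (z, r, 34, 23, p, b), (z, r, 34, 23, p, d), (z, r, 34, 23, p, w), (z, r, 4, 6, v, b), (z, r, 4, 6, v, d), (z, r, 4, 6, v, w)}.
Joining (R ⋈ P) and Q on F yields {(q, z, 19, 18, c, b, 2), (q, z, 19, 18, c, b, 21), (q, z, 19, 18, c, b, 22), (q, z, 19, 18, c, b, 3), (q, z, 19, 18, c, b, 39), (q, z, 19, 18, c, b, 8), (q, z, 19, 18, c, d, 2), (q, z, 19, 18, c, d, 21), (q, z, 19, 18, c, d, 22), (q, z, 19, 18, c, d, 3), (q, z, 19, 18, c, d, 39), (q, z, 19, 18, c, d, 8), (q, z, 19, 18, c, u, 2), (q, z, 19, 18, c, u, 21), (q, z, 19, 18, c, u, 22), (q, z, 19, 18, c, u, 3), (q, z, 19, 18, c, u, 39), (q, z, 19, 18, c, u, 8), (q, z, 19, 18, c, z, 2), (q, z, 19, 18, c, z, 21), (q, z, 19, 18, c, z, 22), (q, z, 19, 18, c, z, 3), (q, z, 19, 18, c, z, 39), (q, z, 19, 18, c, z, 8), (q, z, 20, 1, c, b, 2), (q, z, 20, 1, c, b, 21), (q, z, 20, 1, c, b, 22), (q, z, 20, 1, c, b, 3), (q, z, 20, 1, c, b, 39), (q, z, 20, 1, c, b, 8), (q, z, 20, 1, c, d, 2), (q, z, 20, 1, c, d, 21), (q, z, 20, 1, c, d, 22), (q, z, 20, 1, c, d, 3), (q, z, 20, 1, c, d, 39), (q, z, 20, 1, c, d, 8), (q, z, 20, 1, c, u, 2), (q, z, 20, 1, c, u, 21), (q, z, 20, 1, c, u, 22), (q, z, 20, 1, c, u, 3), (q, z, 20, 1, c, u, 39), (q, z, 20, 1, c, u, 8), (q, z, 20, 1, c, z, 2), (q, z, 20, 1, c, z, 21), (q, z, 20, 1, c, z, 22), (q, z, 20, 1, c, z, 3), (q, z, 20, 1, c, z, 39), (q, z, 20, 1, c, z, 8), (q, z, 35, 28, m, b, 2), (q, z, 35, 28, m, b, 21), (q, z, 35, 28, m, b, 22), (q, z, 35, 28, m, b, 3), (q, z, 35, 28, m, b, 39), (q, z, 35, 28, m, b, 8), (q, z, 35, 28, m, d, 2), (q, z, 35, 28, m, d, 21), (q, z, 35, 28, m, d, 22), (q, z, 35, 28, m, d, 3), (q, z, 35, 28, m, d, 39), (q, z, 35, 28, m, d, 8), (q, z, 35, 28, m, u, 2), (q, z, 35, 28, m, u, 21), (q, z, 35, 28, m, u, 22), (q, z, 35, 28, m, u, 3), (q, z, 35, 28, m, u, 39), (q, z, 35, 28, m, u, 8), (q, z, 35, 28, m, z, 2), (q, z, 35, 28, m, z, 21), (q, z, 35, 28, m, z, 22), (q, z, 35, 28, m, z, 3), (q, z, 35, 28, m, z, 39), (q, z, 35, 28, m, z, 8), (q, z, 36, 20, u, b, 2), (q, z, 36, 20, u, b, 21), (q, z, 36, 20, u, b, 22), (q, z, 36, 20, u, b, 3), (q, z, 36, 20, u, b, 39), (q, z, 36, 20, u, b, 8), (q, z, 36, 20, u, d, 2), (q, z, 36, 20, u, d, 21), (q, z, 36, 20, u, d, 22), (q, z, 36, 20, u, d, 3), (q, z, 36, 20, u, d, 39), (q, z, 36, 20, u, d, 8), (q, z, 36, 20, u, u, 2), (q, z, 36, 20, u, u, 21), (q, z, 36, 20, u, u, 22), (q, z, 36, 20, u, u, 3), (q, z, 36, 20, u, u, 39), (q, z, 36, 20, u, u, 8), (q, z, 36, 20, u, z, 2), (q, z, 36, 20, u, z, 21), (q, z, 36, 20, u, z, 22), (q, z, 36, 20, u, z, 3), (q, z, 36, 20, u, z, 39), (q, z, 36, 20, u, z, 8), (z, r, 17, 30, s, b, 40), (z, r, 17, 30, s, d, 40), (z, r, 17, 30, s, w, 40), (z, r, 34, 23, p, b, 40), (z, r, 34, 23, p, d, 40), (z, r, 34, 23, p, w, 40), (z, r, 4, 6, v, b, 40), (z, r, 4, 6, v, d, 40), (z, r, 4, 6, v, w, 40)}.
Filtering on F = r leaves {(z, r, 17, 30, s, b, 40), (z, r, 17, 30, s, d, 40), (z, r, 17, 30, s, w, 40), (z, r, 34, 23, p, b, 40), (z, r, 34, 23, p, d, 40), (z, r, 34, 23, p, w, 40), (z, r, 4, 6, v, b, 40), (z, r, 4, 6, v, d, 40), (z, r, 4, 6, v, w, 40)}.
π[D, C]: project onto (D, C) (6 duplicate(s) eliminated) → {(b, z), (d, z), (w, z)}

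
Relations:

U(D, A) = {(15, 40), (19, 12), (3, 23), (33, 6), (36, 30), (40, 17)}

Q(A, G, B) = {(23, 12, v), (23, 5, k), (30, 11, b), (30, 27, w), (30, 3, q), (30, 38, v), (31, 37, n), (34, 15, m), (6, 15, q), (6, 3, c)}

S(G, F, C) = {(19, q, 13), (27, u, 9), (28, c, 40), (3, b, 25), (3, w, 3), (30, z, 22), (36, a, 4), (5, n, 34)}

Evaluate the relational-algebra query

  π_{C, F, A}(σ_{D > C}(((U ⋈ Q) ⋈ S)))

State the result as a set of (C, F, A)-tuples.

Joining U and Q on A yields {(3, 23, 12, v), (3, 23, 5, k), (33, 6, 15, q), (33, 6, 3, c), (36, 30, 11, b), (36, 30, 27, w), (36, 30, 3, q), (36, 30, 38, v)}.
Joining (U ⋈ Q) and S on G yields {(3, 23, 5, k, n, 34), (33, 6, 3, c, b, 25), (33, 6, 3, c, w, 3), (36, 30, 27, w, u, 9), (36, 30, 3, q, b, 25), (36, 30, 3, q, w, 3)}.
Apply σ_{D > C}; surviving tuples: {(33, 6, 3, c, b, 25), (33, 6, 3, c, w, 3), (36, 30, 27, w, u, 9), (36, 30, 3, q, b, 25), (36, 30, 3, q, w, 3)}
π[C, F, A]: project onto (C, F, A) → {(25, b, 30), (25, b, 6), (3, w, 30), (3, w, 6), (9, u, 30)}

{(25, b, 30), (25, b, 6), (3, w, 30), (3, w, 6), (9, u, 30)}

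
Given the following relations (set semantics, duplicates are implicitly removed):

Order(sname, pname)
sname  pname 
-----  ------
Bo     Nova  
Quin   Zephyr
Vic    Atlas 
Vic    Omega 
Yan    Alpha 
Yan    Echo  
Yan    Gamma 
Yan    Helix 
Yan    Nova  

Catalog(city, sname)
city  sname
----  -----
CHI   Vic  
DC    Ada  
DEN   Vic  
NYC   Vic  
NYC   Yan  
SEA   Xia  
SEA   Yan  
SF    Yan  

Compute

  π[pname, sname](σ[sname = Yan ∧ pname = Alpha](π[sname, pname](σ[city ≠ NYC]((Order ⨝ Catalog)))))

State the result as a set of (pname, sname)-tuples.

Order ⋈ Catalog (natural join on sname): {(Vic, Atlas, CHI), (Vic, Atlas, DEN), (Vic, Atlas, NYC), (Vic, Omega, CHI), (Vic, Omega, DEN), (Vic, Omega, NYC), (Yan, Alpha, NYC), (Yan, Alpha, SEA), (Yan, Alpha, SF), (Yan, Echo, NYC), (Yan, Echo, SEA), (Yan, Echo, SF), (Yan, Gamma, NYC), (Yan, Gamma, SEA), (Yan, Gamma, SF), (Yan, Helix, NYC), (Yan, Helix, SEA), (Yan, Helix, SF), (Yan, Nova, NYC), (Yan, Nova, SEA), (Yan, Nova, SF)}
Apply σ_{city ≠ NYC}; surviving tuples: {(Vic, Atlas, CHI), (Vic, Atlas, DEN), (Vic, Omega, CHI), (Vic, Omega, DEN), (Yan, Alpha, SEA), (Yan, Alpha, SF), (Yan, Echo, SEA), (Yan, Echo, SF), (Yan, Gamma, SEA), (Yan, Gamma, SF), (Yan, Helix, SEA), (Yan, Helix, SF), (Yan, Nova, SEA), (Yan, Nova, SF)}
π_{sname, pname} gives {(Vic, Atlas), (Vic, Omega), (Yan, Alpha), (Yan, Echo), (Yan, Gamma), (Yan, Helix), (Yan, Nova)} (7 duplicate(s) eliminated).
Apply σ_{sname = Yan ∧ pname = Alpha}; surviving tuples: {(Yan, Alpha)}
π_{pname, sname} gives {(Alpha, Yan)}.

{(Alpha, Yan)}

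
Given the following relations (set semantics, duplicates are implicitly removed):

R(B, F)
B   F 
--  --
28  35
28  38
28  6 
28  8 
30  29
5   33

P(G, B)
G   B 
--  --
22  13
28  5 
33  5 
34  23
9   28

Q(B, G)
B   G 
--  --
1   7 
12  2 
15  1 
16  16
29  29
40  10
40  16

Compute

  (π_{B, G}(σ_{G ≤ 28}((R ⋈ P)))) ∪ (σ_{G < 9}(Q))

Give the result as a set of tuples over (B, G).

{(1, 7), (12, 2), (15, 1), (28, 9), (5, 28)}

Joining R and P on B yields {(28, 35, 9), (28, 38, 9), (28, 6, 9), (28, 8, 9), (5, 33, 28), (5, 33, 33)}.
Selection G ≤ 28: {(28, 35, 9), (28, 38, 9), (28, 6, 9), (28, 8, 9), (5, 33, 28)}
Projecting to B, G (3 duplicate(s) eliminated): {(28, 9), (5, 28)}
Selection G < 9: {(1, 7), (12, 2), (15, 1)}
Taking the union: {(1, 7), (12, 2), (15, 1), (28, 9), (5, 28)}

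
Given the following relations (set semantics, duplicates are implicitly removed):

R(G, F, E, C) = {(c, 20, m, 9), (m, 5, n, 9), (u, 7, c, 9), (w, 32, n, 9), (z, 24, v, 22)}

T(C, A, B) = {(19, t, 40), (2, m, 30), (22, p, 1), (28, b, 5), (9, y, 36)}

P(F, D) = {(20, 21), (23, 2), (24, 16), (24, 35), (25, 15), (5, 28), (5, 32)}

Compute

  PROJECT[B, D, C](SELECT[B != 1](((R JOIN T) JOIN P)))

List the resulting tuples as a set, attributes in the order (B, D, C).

Joining R and T on C yields {(c, 20, m, 9, y, 36), (m, 5, n, 9, y, 36), (u, 7, c, 9, y, 36), (w, 32, n, 9, y, 36), (z, 24, v, 22, p, 1)}.
Joining (R JOIN T) and P on F yields {(c, 20, m, 9, y, 36, 21), (m, 5, n, 9, y, 36, 28), (m, 5, n, 9, y, 36, 32), (z, 24, v, 22, p, 1, 16), (z, 24, v, 22, p, 1, 35)}.
Selection B != 1: {(c, 20, m, 9, y, 36, 21), (m, 5, n, 9, y, 36, 28), (m, 5, n, 9, y, 36, 32)}
π[B, D, C]: project onto (B, D, C) → {(36, 21, 9), (36, 28, 9), (36, 32, 9)}

{(36, 21, 9), (36, 28, 9), (36, 32, 9)}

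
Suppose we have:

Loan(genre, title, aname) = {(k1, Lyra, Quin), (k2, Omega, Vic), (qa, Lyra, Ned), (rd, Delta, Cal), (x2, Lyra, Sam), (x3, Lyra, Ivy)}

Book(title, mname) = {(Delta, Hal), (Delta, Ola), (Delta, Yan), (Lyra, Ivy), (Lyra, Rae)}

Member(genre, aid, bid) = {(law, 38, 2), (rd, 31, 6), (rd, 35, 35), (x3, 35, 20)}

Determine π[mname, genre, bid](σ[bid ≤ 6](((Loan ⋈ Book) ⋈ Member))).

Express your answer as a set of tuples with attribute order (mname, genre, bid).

{(Hal, rd, 6), (Ola, rd, 6), (Yan, rd, 6)}

Loan ⋈ Book (natural join on title): {(k1, Lyra, Quin, Ivy), (k1, Lyra, Quin, Rae), (qa, Lyra, Ned, Ivy), (qa, Lyra, Ned, Rae), (rd, Delta, Cal, Hal), (rd, Delta, Cal, Ola), (rd, Delta, Cal, Yan), (x2, Lyra, Sam, Ivy), (x2, Lyra, Sam, Rae), (x3, Lyra, Ivy, Ivy), (x3, Lyra, Ivy, Rae)}
(Loan ⋈ Book) ⋈ Member (natural join on genre): {(rd, Delta, Cal, Hal, 31, 6), (rd, Delta, Cal, Hal, 35, 35), (rd, Delta, Cal, Ola, 31, 6), (rd, Delta, Cal, Ola, 35, 35), (rd, Delta, Cal, Yan, 31, 6), (rd, Delta, Cal, Yan, 35, 35), (x3, Lyra, Ivy, Ivy, 35, 20), (x3, Lyra, Ivy, Rae, 35, 20)}
Apply σ_{bid ≤ 6}; surviving tuples: {(rd, Delta, Cal, Hal, 31, 6), (rd, Delta, Cal, Ola, 31, 6), (rd, Delta, Cal, Yan, 31, 6)}
Keep only column(s) mname, genre, bid: {(Hal, rd, 6), (Ola, rd, 6), (Yan, rd, 6)}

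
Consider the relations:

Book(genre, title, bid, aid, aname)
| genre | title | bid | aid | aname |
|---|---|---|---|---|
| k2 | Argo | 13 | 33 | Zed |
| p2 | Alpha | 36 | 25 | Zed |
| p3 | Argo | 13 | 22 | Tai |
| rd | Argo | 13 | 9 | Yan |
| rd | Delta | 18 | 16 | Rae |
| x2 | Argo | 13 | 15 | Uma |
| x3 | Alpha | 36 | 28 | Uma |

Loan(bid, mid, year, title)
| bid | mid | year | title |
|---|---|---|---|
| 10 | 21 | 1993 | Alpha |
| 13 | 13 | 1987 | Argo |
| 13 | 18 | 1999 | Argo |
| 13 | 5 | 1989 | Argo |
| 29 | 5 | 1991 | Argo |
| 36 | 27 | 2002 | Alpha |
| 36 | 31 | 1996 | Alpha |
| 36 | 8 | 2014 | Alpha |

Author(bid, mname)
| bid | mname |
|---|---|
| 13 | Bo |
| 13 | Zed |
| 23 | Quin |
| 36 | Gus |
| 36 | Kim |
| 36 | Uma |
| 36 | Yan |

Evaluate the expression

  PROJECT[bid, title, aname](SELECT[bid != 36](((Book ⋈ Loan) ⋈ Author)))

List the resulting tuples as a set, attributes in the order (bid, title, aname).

{(13, Argo, Tai), (13, Argo, Uma), (13, Argo, Yan), (13, Argo, Zed)}

Book ⋈ Loan (natural join on title, bid): {(k2, Argo, 13, 33, Zed, 13, 1987), (k2, Argo, 13, 33, Zed, 18, 1999), (k2, Argo, 13, 33, Zed, 5, 1989), (p2, Alpha, 36, 25, Zed, 27, 2002), (p2, Alpha, 36, 25, Zed, 31, 1996), (p2, Alpha, 36, 25, Zed, 8, 2014), (p3, Argo, 13, 22, Tai, 13, 1987), (p3, Argo, 13, 22, Tai, 18, 1999), (p3, Argo, 13, 22, Tai, 5, 1989), (rd, Argo, 13, 9, Yan, 13, 1987), (rd, Argo, 13, 9, Yan, 18, 1999), (rd, Argo, 13, 9, Yan, 5, 1989), (x2, Argo, 13, 15, Uma, 13, 1987), (x2, Argo, 13, 15, Uma, 18, 1999), (x2, Argo, 13, 15, Uma, 5, 1989), (x3, Alpha, 36, 28, Uma, 27, 2002), (x3, Alpha, 36, 28, Uma, 31, 1996), (x3, Alpha, 36, 28, Uma, 8, 2014)}
(Book ⋈ Loan) ⋈ Author (natural join on bid): {(k2, Argo, 13, 33, Zed, 13, 1987, Bo), (k2, Argo, 13, 33, Zed, 13, 1987, Zed), (k2, Argo, 13, 33, Zed, 18, 1999, Bo), (k2, Argo, 13, 33, Zed, 18, 1999, Zed), (k2, Argo, 13, 33, Zed, 5, 1989, Bo), (k2, Argo, 13, 33, Zed, 5, 1989, Zed), (p2, Alpha, 36, 25, Zed, 27, 2002, Gus), (p2, Alpha, 36, 25, Zed, 27, 2002, Kim), (p2, Alpha, 36, 25, Zed, 27, 2002, Uma), (p2, Alpha, 36, 25, Zed, 27, 2002, Yan), (p2, Alpha, 36, 25, Zed, 31, 1996, Gus), (p2, Alpha, 36, 25, Zed, 31, 1996, Kim), (p2, Alpha, 36, 25, Zed, 31, 1996, Uma), (p2, Alpha, 36, 25, Zed, 31, 1996, Yan), (p2, Alpha, 36, 25, Zed, 8, 2014, Gus), (p2, Alpha, 36, 25, Zed, 8, 2014, Kim), (p2, Alpha, 36, 25, Zed, 8, 2014, Uma), (p2, Alpha, 36, 25, Zed, 8, 2014, Yan), (p3, Argo, 13, 22, Tai, 13, 1987, Bo), (p3, Argo, 13, 22, Tai, 13, 1987, Zed), (p3, Argo, 13, 22, Tai, 18, 1999, Bo), (p3, Argo, 13, 22, Tai, 18, 1999, Zed), (p3, Argo, 13, 22, Tai, 5, 1989, Bo), (p3, Argo, 13, 22, Tai, 5, 1989, Zed), (rd, Argo, 13, 9, Yan, 13, 1987, Bo), (rd, Argo, 13, 9, Yan, 13, 1987, Zed), (rd, Argo, 13, 9, Yan, 18, 1999, Bo), (rd, Argo, 13, 9, Yan, 18, 1999, Zed), (rd, Argo, 13, 9, Yan, 5, 1989, Bo), (rd, Argo, 13, 9, Yan, 5, 1989, Zed), (x2, Argo, 13, 15, Uma, 13, 1987, Bo), (x2, Argo, 13, 15, Uma, 13, 1987, Zed), (x2, Argo, 13, 15, Uma, 18, 1999, Bo), (x2, Argo, 13, 15, Uma, 18, 1999, Zed), (x2, Argo, 13, 15, Uma, 5, 1989, Bo), (x2, Argo, 13, 15, Uma, 5, 1989, Zed), (x3, Alpha, 36, 28, Uma, 27, 2002, Gus), (x3, Alpha, 36, 28, Uma, 27, 2002, Kim), (x3, Alpha, 36, 28, Uma, 27, 2002, Uma), (x3, Alpha, 36, 28, Uma, 27, 2002, Yan), (x3, Alpha, 36, 28, Uma, 31, 1996, Gus), (x3, Alpha, 36, 28, Uma, 31, 1996, Kim), (x3, Alpha, 36, 28, Uma, 31, 1996, Uma), (x3, Alpha, 36, 28, Uma, 31, 1996, Yan), (x3, Alpha, 36, 28, Uma, 8, 2014, Gus), (x3, Alpha, 36, 28, Uma, 8, 2014, Kim), (x3, Alpha, 36, 28, Uma, 8, 2014, Uma), (x3, Alpha, 36, 28, Uma, 8, 2014, Yan)}
σ[bid != 36]: keep tuples satisfying bid != 36 → {(k2, Argo, 13, 33, Zed, 13, 1987, Bo), (k2, Argo, 13, 33, Zed, 13, 1987, Zed), (k2, Argo, 13, 33, Zed, 18, 1999, Bo), (k2, Argo, 13, 33, Zed, 18, 1999, Zed), (k2, Argo, 13, 33, Zed, 5, 1989, Bo), (k2, Argo, 13, 33, Zed, 5, 1989, Zed), (p3, Argo, 13, 22, Tai, 13, 1987, Bo), (p3, Argo, 13, 22, Tai, 13, 1987, Zed), (p3, Argo, 13, 22, Tai, 18, 1999, Bo), (p3, Argo, 13, 22, Tai, 18, 1999, Zed), (p3, Argo, 13, 22, Tai, 5, 1989, Bo), (p3, Argo, 13, 22, Tai, 5, 1989, Zed), (rd, Argo, 13, 9, Yan, 13, 1987, Bo), (rd, Argo, 13, 9, Yan, 13, 1987, Zed), (rd, Argo, 13, 9, Yan, 18, 1999, Bo), (rd, Argo, 13, 9, Yan, 18, 1999, Zed), (rd, Argo, 13, 9, Yan, 5, 1989, Bo), (rd, Argo, 13, 9, Yan, 5, 1989, Zed), (x2, Argo, 13, 15, Uma, 13, 1987, Bo), (x2, Argo, 13, 15, Uma, 13, 1987, Zed), (x2, Argo, 13, 15, Uma, 18, 1999, Bo), (x2, Argo, 13, 15, Uma, 18, 1999, Zed), (x2, Argo, 13, 15, Uma, 5, 1989, Bo), (x2, Argo, 13, 15, Uma, 5, 1989, Zed)}
π[bid, title, aname]: project onto (bid, title, aname) (20 duplicate(s) eliminated) → {(13, Argo, Tai), (13, Argo, Uma), (13, Argo, Yan), (13, Argo, Zed)}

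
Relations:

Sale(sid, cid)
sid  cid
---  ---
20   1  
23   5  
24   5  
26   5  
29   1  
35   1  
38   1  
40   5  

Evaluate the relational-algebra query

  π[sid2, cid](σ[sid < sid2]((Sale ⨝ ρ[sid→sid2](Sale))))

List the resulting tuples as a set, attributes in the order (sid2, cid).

ρ[sid→sid2]: schema becomes (sid2, cid); tuples unchanged.
Joining Sale and ρ[sid→sid2](Sale) on cid yields {(20, 1, 20), (20, 1, 29), (20, 1, 35), (20, 1, 38), (23, 5, 23), (23, 5, 24), (23, 5, 26), (23, 5, 40), (24, 5, 23), (24, 5, 24), (24, 5, 26), (24, 5, 40), (26, 5, 23), (26, 5, 24), (26, 5, 26), (26, 5, 40), (29, 1, 20), (29, 1, 29), (29, 1, 35), (29, 1, 38), (35, 1, 20), (35, 1, 29), (35, 1, 35), (35, 1, 38), (38, 1, 20), (38, 1, 29), (38, 1, 35), (38, 1, 38), (40, 5, 23), (40, 5, 24), (40, 5, 26), (40, 5, 40)}.
Selection sid < sid2: {(20, 1, 29), (20, 1, 35), (20, 1, 38), (23, 5, 24), (23, 5, 26), (23, 5, 40), (24, 5, 26), (24, 5, 40), (26, 5, 40), (29, 1, 35), (29, 1, 38), (35, 1, 38)}
π[sid2, cid]: project onto (sid2, cid) (6 duplicate(s) eliminated) → {(24, 5), (26, 5), (29, 1), (35, 1), (38, 1), (40, 5)}

{(24, 5), (26, 5), (29, 1), (35, 1), (38, 1), (40, 5)}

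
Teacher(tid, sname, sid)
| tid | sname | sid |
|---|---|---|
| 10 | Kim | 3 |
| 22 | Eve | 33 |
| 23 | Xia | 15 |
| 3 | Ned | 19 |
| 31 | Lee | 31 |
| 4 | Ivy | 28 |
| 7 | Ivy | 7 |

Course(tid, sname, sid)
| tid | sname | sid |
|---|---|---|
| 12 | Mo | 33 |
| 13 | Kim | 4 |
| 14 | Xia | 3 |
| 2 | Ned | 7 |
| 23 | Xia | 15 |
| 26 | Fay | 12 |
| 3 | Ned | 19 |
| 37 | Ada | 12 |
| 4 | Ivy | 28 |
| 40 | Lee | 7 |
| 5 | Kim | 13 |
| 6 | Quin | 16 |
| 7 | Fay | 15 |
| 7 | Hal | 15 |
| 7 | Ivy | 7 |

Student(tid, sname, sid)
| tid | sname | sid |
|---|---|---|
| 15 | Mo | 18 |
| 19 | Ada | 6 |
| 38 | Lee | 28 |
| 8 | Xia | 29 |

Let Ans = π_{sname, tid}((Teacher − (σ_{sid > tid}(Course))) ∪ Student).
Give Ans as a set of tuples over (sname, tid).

{(Ada, 19), (Eve, 22), (Ivy, 7), (Kim, 10), (Lee, 31), (Lee, 38), (Mo, 15), (Xia, 23), (Xia, 8)}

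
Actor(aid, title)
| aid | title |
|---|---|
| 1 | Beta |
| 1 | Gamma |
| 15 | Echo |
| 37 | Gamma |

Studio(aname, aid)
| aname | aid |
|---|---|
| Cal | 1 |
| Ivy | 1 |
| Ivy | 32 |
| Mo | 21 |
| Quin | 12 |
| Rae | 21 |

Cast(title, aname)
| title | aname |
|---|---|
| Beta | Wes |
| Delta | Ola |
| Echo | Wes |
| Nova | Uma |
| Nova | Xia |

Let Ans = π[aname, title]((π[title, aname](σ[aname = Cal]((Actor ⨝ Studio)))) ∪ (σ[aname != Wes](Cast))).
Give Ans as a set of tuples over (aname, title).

Joining Actor and Studio on aid yields {(1, Beta, Cal), (1, Beta, Ivy), (1, Gamma, Cal), (1, Gamma, Ivy)}.
σ[aname = Cal]: keep tuples satisfying aname = Cal → {(1, Beta, Cal), (1, Gamma, Cal)}
π_{title, aname} gives {(Beta, Cal), (Gamma, Cal)}.
σ[aname != Wes]: keep tuples satisfying aname != Wes → {(Delta, Ola), (Nova, Uma), (Nova, Xia)}
Set union of the two operands is {(Beta, Cal), (Delta, Ola), (Gamma, Cal), (Nova, Uma), (Nova, Xia)}.
π_{aname, title} gives {(Cal, Beta), (Cal, Gamma), (Ola, Delta), (Uma, Nova), (Xia, Nova)}.

{(Cal, Beta), (Cal, Gamma), (Ola, Delta), (Uma, Nova), (Xia, Nova)}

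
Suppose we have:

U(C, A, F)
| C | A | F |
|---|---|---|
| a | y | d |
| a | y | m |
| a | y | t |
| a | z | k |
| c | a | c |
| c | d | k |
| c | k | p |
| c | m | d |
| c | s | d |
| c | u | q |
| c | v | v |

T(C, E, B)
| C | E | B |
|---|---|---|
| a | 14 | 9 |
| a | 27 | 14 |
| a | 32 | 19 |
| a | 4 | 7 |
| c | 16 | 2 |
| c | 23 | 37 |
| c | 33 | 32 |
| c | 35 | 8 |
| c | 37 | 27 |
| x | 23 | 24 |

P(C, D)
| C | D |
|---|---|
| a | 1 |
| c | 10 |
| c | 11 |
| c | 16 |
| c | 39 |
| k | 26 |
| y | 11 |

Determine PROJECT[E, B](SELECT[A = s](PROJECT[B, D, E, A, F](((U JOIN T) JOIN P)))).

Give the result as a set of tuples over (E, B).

{(16, 2), (23, 37), (33, 32), (35, 8), (37, 27)}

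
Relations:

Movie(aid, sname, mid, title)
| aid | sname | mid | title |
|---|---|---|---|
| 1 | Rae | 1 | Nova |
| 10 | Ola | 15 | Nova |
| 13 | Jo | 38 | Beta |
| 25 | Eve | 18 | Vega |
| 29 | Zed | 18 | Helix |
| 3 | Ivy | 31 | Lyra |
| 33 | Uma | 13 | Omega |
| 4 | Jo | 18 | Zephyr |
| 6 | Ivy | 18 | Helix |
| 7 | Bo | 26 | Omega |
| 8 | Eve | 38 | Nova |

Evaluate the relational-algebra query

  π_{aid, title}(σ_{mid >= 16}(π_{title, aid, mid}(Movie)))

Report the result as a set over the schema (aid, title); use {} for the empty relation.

{(13, Beta), (25, Vega), (29, Helix), (3, Lyra), (4, Zephyr), (6, Helix), (7, Omega), (8, Nova)}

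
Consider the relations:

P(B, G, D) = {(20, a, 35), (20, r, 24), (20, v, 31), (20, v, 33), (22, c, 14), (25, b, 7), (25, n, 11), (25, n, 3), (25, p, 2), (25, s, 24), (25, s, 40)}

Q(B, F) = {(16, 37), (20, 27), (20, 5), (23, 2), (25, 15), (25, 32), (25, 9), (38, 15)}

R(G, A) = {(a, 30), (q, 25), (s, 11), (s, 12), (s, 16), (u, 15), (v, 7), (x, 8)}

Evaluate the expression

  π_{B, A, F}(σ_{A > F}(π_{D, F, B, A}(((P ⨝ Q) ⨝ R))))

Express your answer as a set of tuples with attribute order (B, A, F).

Joining P and Q on B yields {(20, a, 35, 27), (20, a, 35, 5), (20, r, 24, 27), (20, r, 24, 5), (20, v, 31, 27), (20, v, 31, 5), (20, v, 33, 27), (20, v, 33, 5), (25, b, 7, 15), (25, b, 7, 32), (25, b, 7, 9), (25, n, 11, 15), (25, n, 11, 32), (25, n, 11, 9), (25, n, 3, 15), (25, n, 3, 32), (25, n, 3, 9), (25, p, 2, 15), (25, p, 2, 32), (25, p, 2, 9), (25, s, 24, 15), (25, s, 24, 32), (25, s, 24, 9), (25, s, 40, 15), (25, s, 40, 32), (25, s, 40, 9)}.
Joining (P ⨝ Q) and R on G yields {(20, a, 35, 27, 30), (20, a, 35, 5, 30), (20, v, 31, 27, 7), (20, v, 31, 5, 7), (20, v, 33, 27, 7), (20, v, 33, 5, 7), (25, s, 24, 15, 11), (25, s, 24, 15, 12), (25, s, 24, 15, 16), (25, s, 24, 32, 11), (25, s, 24, 32, 12), (25, s, 24, 32, 16), (25, s, 24, 9, 11), (25, s, 24, 9, 12), (25, s, 24, 9, 16), (25, s, 40, 15, 11), (25, s, 40, 15, 12), (25, s, 40, 15, 16), (25, s, 40, 32, 11), (25, s, 40, 32, 12), (25, s, 40, 32, 16), (25, s, 40, 9, 11), (25, s, 40, 9, 12), (25, s, 40, 9, 16)}.
Projecting to D, F, B, A: {(24, 15, 25, 11), (24, 15, 25, 12), (24, 15, 25, 16), (24, 32, 25, 11), (24, 32, 25, 12), (24, 32, 25, 16), (24, 9, 25, 11), (24, 9, 25, 12), (24, 9, 25, 16), (31, 27, 20, 7), (31, 5, 20, 7), (33, 27, 20, 7), (33, 5, 20, 7), (35, 27, 20, 30), (35, 5, 20, 30), (40, 15, 25, 11), (40, 15, 25, 12), (40, 15, 25, 16), (40, 32, 25, 11), (40, 32, 25, 12), (40, 32, 25, 16), (40, 9, 25, 11), (40, 9, 25, 12), (40, 9, 25, 16)}
Selection A > F: {(24, 15, 25, 16), (24, 9, 25, 11), (24, 9, 25, 12), (24, 9, 25, 16), (31, 5, 20, 7), (33, 5, 20, 7), (35, 27, 20, 30), (35, 5, 20, 30), (40, 15, 25, 16), (40, 9, 25, 11), (40, 9, 25, 12), (40, 9, 25, 16)}
Projecting to B, A, F (5 duplicate(s) eliminated): {(20, 30, 27), (20, 30, 5), (20, 7, 5), (25, 11, 9), (25, 12, 9), (25, 16, 15), (25, 16, 9)}

{(20, 30, 27), (20, 30, 5), (20, 7, 5), (25, 11, 9), (25, 12, 9), (25, 16, 15), (25, 16, 9)}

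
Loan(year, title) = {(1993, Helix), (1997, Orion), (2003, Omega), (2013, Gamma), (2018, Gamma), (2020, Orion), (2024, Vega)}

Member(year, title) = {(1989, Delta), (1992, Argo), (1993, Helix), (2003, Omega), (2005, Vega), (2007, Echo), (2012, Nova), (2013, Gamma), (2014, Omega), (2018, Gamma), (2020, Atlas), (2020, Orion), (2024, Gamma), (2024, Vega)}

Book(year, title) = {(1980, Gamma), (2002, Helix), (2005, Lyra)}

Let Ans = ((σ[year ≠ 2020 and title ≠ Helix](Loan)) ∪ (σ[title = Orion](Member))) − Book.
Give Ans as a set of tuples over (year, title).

σ[year ≠ 2020 and title ≠ Helix]: keep tuples satisfying year ≠ 2020 and title ≠ Helix → {(1997, Orion), (2003, Omega), (2013, Gamma), (2018, Gamma), (2024, Vega)}
σ[title = Orion]: keep tuples satisfying title = Orion → {(2020, Orion)}
Set union of the two operands is {(1997, Orion), (2003, Omega), (2013, Gamma), (2018, Gamma), (2020, Orion), (2024, Vega)}.
Set difference of the two operands is {(1997, Orion), (2003, Omega), (2013, Gamma), (2018, Gamma), (2020, Orion), (2024, Vega)}.

{(1997, Orion), (2003, Omega), (2013, Gamma), (2018, Gamma), (2020, Orion), (2024, Vega)}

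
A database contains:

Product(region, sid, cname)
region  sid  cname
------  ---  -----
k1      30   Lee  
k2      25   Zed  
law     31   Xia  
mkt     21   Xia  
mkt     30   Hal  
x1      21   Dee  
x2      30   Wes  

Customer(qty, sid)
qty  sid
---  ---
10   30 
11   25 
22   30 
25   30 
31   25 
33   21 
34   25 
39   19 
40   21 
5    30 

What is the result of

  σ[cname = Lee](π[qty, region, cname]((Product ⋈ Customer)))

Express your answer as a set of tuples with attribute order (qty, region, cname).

Natural join on sid: {(k1, 30, Lee, 10), (k1, 30, Lee, 22), (k1, 30, Lee, 25), (k1, 30, Lee, 5), (k2, 25, Zed, 11), (k2, 25, Zed, 31), (k2, 25, Zed, 34), (mkt, 21, Xia, 33), (mkt, 21, Xia, 40), (mkt, 30, Hal, 10), (mkt, 30, Hal, 22), (mkt, 30, Hal, 25), (mkt, 30, Hal, 5), (x1, 21, Dee, 33), (x1, 21, Dee, 40), (x2, 30, Wes, 10), (x2, 30, Wes, 22), (x2, 30, Wes, 25), (x2, 30, Wes, 5)}
Projecting to qty, region, cname: {(10, k1, Lee), (10, mkt, Hal), (10, x2, Wes), (11, k2, Zed), (22, k1, Lee), (22, mkt, Hal), (22, x2, Wes), (25, k1, Lee), (25, mkt, Hal), (25, x2, Wes), (31, k2, Zed), (33, mkt, Xia), (33, x1, Dee), (34, k2, Zed), (40, mkt, Xia), (40, x1, Dee), (5, k1, Lee), (5, mkt, Hal), (5, x2, Wes)}
σ[cname = Lee]: keep tuples satisfying cname = Lee → {(10, k1, Lee), (22, k1, Lee), (25, k1, Lee), (5, k1, Lee)}

{(10, k1, Lee), (22, k1, Lee), (25, k1, Lee), (5, k1, Lee)}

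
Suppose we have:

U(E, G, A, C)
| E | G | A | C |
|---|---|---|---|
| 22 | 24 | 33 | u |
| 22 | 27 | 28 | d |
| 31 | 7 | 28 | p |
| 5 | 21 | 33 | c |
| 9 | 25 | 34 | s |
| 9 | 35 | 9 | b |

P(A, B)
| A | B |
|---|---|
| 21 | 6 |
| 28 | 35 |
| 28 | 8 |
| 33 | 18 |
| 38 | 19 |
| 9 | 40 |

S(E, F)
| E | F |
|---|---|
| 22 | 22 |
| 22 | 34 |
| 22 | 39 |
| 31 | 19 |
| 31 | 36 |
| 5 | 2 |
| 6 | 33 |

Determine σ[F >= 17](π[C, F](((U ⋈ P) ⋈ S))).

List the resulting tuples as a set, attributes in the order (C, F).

{(d, 22), (d, 34), (d, 39), (p, 19), (p, 36), (u, 22), (u, 34), (u, 39)}

U ⋈ P (natural join on A): {(22, 24, 33, u, 18), (22, 27, 28, d, 35), (22, 27, 28, d, 8), (31, 7, 28, p, 35), (31, 7, 28, p, 8), (5, 21, 33, c, 18), (9, 35, 9, b, 40)}
(U ⋈ P) ⋈ S (natural join on E): {(22, 24, 33, u, 18, 22), (22, 24, 33, u, 18, 34), (22, 24, 33, u, 18, 39), (22, 27, 28, d, 35, 22), (22, 27, 28, d, 35, 34), (22, 27, 28, d, 35, 39), (22, 27, 28, d, 8, 22), (22, 27, 28, d, 8, 34), (22, 27, 28, d, 8, 39), (31, 7, 28, p, 35, 19), (31, 7, 28, p, 35, 36), (31, 7, 28, p, 8, 19), (31, 7, 28, p, 8, 36), (5, 21, 33, c, 18, 2)}
Projecting to C, F (5 duplicate(s) eliminated): {(c, 2), (d, 22), (d, 34), (d, 39), (p, 19), (p, 36), (u, 22), (u, 34), (u, 39)}
σ[F >= 17]: keep tuples satisfying F >= 17 → {(d, 22), (d, 34), (d, 39), (p, 19), (p, 36), (u, 22), (u, 34), (u, 39)}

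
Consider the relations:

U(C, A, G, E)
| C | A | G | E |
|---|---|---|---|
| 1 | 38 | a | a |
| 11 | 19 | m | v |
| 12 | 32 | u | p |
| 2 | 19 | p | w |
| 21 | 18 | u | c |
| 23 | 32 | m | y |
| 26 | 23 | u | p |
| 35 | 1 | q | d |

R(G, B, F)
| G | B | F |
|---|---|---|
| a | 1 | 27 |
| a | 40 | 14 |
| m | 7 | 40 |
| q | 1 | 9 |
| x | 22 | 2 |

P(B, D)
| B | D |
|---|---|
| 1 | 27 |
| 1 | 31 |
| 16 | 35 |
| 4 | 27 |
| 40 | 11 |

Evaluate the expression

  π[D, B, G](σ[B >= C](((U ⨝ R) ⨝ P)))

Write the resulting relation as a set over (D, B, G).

{(11, 40, a), (27, 1, a), (31, 1, a)}

Joining U and R on G yields {(1, 38, a, a, 1, 27), (1, 38, a, a, 40, 14), (11, 19, m, v, 7, 40), (23, 32, m, y, 7, 40), (35, 1, q, d, 1, 9)}.
Joining (U ⨝ R) and P on B yields {(1, 38, a, a, 1, 27, 27), (1, 38, a, a, 1, 27, 31), (1, 38, a, a, 40, 14, 11), (35, 1, q, d, 1, 9, 27), (35, 1, q, d, 1, 9, 31)}.
Filtering on B >= C leaves {(1, 38, a, a, 1, 27, 27), (1, 38, a, a, 1, 27, 31), (1, 38, a, a, 40, 14, 11)}.
π_{D, B, G} gives {(11, 40, a), (27, 1, a), (31, 1, a)}.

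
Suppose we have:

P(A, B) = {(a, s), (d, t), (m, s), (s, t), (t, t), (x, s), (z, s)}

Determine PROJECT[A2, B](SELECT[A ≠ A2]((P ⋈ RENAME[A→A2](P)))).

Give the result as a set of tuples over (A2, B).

ρ[A→A2]: schema becomes (A2, B); tuples unchanged.
Natural join on B: {(a, s, a), (a, s, m), (a, s, x), (a, s, z), (d, t, d), (d, t, s), (d, t, t), (m, s, a), (m, s, m), (m, s, x), (m, s, z), (s, t, d), (s, t, s), (s, t, t), (t, t, d), (t, t, s), (t, t, t), (x, s, a), (x, s, m), (x, s, x), (x, s, z), (z, s, a), (z, s, m), (z, s, x), (z, s, z)}
σ[A ≠ A2]: keep tuples satisfying A ≠ A2 → {(a, s, m), (a, s, x), (a, s, z), (d, t, s), (d, t, t), (m, s, a), (m, s, x), (m, s, z), (s, t, d), (s, t, t), (t, t, d), (t, t, s), (x, s, a), (x, s, m), (x, s, z), (z, s, a), (z, s, m), (z, s, x)}
π[A2, B]: project onto (A2, B) (11 duplicate(s) eliminated) → {(a, s), (d, t), (m, s), (s, t), (t, t), (x, s), (z, s)}

{(a, s), (d, t), (m, s), (s, t), (t, t), (x, s), (z, s)}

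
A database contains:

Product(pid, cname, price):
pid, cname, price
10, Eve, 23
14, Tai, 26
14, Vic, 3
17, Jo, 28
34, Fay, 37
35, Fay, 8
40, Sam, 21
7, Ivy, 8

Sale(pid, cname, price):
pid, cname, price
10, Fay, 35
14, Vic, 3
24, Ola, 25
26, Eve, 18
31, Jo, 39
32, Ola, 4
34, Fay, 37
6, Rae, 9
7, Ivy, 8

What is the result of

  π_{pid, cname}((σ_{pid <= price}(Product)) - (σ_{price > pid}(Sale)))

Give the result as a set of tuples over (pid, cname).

σ[pid <= price]: keep tuples satisfying pid <= price → {(10, Eve, 23), (14, Tai, 26), (17, Jo, 28), (34, Fay, 37), (7, Ivy, 8)}
σ[price > pid]: keep tuples satisfying price > pid → {(10, Fay, 35), (24, Ola, 25), (31, Jo, 39), (34, Fay, 37), (6, Rae, 9), (7, Ivy, 8)}
Set difference of the two operands is {(10, Eve, 23), (14, Tai, 26), (17, Jo, 28)}.
Projecting to pid, cname: {(10, Eve), (14, Tai), (17, Jo)}

{(10, Eve), (14, Tai), (17, Jo)}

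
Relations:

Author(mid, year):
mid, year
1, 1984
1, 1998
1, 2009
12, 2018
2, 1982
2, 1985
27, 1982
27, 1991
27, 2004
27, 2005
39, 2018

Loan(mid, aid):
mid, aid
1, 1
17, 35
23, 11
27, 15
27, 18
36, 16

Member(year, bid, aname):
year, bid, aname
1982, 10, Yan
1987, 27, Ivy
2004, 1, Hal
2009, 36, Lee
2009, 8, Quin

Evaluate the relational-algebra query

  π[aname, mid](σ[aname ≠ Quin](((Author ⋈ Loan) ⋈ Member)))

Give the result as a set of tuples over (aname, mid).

Joining Author and Loan on mid yields {(1, 1984, 1), (1, 1998, 1), (1, 2009, 1), (27, 1982, 15), (27, 1982, 18), (27, 1991, 15), (27, 1991, 18), (27, 2004, 15), (27, 2004, 18), (27, 2005, 15), (27, 2005, 18)}.
Joining (Author ⋈ Loan) and Member on year yields {(1, 2009, 1, 36, Lee), (1, 2009, 1, 8, Quin), (27, 1982, 15, 10, Yan), (27, 1982, 18, 10, Yan), (27, 2004, 15, 1, Hal), (27, 2004, 18, 1, Hal)}.
Apply σ_{aname ≠ Quin}; surviving tuples: {(1, 2009, 1, 36, Lee), (27, 1982, 15, 10, Yan), (27, 1982, 18, 10, Yan), (27, 2004, 15, 1, Hal), (27, 2004, 18, 1, Hal)}
π_{aname, mid} gives {(Hal, 27), (Lee, 1), (Yan, 27)} (2 duplicate(s) eliminated).

{(Hal, 27), (Lee, 1), (Yan, 27)}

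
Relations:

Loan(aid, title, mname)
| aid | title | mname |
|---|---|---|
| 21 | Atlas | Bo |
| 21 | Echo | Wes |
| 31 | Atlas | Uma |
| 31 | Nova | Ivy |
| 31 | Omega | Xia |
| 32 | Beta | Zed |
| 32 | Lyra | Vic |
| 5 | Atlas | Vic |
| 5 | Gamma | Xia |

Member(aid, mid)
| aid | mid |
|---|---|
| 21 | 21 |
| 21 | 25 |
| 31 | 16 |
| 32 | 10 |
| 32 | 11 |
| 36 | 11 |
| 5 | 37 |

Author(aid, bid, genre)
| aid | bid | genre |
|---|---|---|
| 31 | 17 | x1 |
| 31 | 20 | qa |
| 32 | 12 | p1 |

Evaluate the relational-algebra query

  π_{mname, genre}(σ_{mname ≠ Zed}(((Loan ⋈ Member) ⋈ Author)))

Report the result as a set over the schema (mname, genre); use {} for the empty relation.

Natural join on aid: {(21, Atlas, Bo, 21), (21, Atlas, Bo, 25), (21, Echo, Wes, 21), (21, Echo, Wes, 25), (31, Atlas, Uma, 16), (31, Nova, Ivy, 16), (31, Omega, Xia, 16), (32, Beta, Zed, 10), (32, Beta, Zed, 11), (32, Lyra, Vic, 10), (32, Lyra, Vic, 11), (5, Atlas, Vic, 37), (5, Gamma, Xia, 37)}
Natural join on aid: {(31, Atlas, Uma, 16, 17, x1), (31, Atlas, Uma, 16, 20, qa), (31, Nova, Ivy, 16, 17, x1), (31, Nova, Ivy, 16, 20, qa), (31, Omega, Xia, 16, 17, x1), (31, Omega, Xia, 16, 20, qa), (32, Beta, Zed, 10, 12, p1), (32, Beta, Zed, 11, 12, p1), (32, Lyra, Vic, 10, 12, p1), (32, Lyra, Vic, 11, 12, p1)}
σ[mname ≠ Zed]: keep tuples satisfying mname ≠ Zed → {(31, Atlas, Uma, 16, 17, x1), (31, Atlas, Uma, 16, 20, qa), (31, Nova, Ivy, 16, 17, x1), (31, Nova, Ivy, 16, 20, qa), (31, Omega, Xia, 16, 17, x1), (31, Omega, Xia, 16, 20, qa), (32, Lyra, Vic, 10, 12, p1), (32, Lyra, Vic, 11, 12, p1)}
Keep only column(s) mname, genre (1 duplicate(s) eliminated): {(Ivy, qa), (Ivy, x1), (Uma, qa), (Uma, x1), (Vic, p1), (Xia, qa), (Xia, x1)}

{(Ivy, qa), (Ivy, x1), (Uma, qa), (Uma, x1), (Vic, p1), (Xia, qa), (Xia, x1)}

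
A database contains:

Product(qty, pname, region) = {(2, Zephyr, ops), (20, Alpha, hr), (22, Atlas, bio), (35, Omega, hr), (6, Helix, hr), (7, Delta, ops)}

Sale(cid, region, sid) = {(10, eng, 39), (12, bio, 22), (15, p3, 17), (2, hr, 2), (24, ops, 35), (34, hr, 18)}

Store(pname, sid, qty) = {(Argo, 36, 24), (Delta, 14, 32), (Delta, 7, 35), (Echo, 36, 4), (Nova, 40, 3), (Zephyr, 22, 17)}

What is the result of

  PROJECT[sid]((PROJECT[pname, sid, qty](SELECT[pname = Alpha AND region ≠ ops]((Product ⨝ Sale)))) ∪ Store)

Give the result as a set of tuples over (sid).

Natural join on region: {(2, Zephyr, ops, 24, 35), (20, Alpha, hr, 2, 2), (20, Alpha, hr, 34, 18), (22, Atlas, bio, 12, 22), (35, Omega, hr, 2, 2), (35, Omega, hr, 34, 18), (6, Helix, hr, 2, 2), (6, Helix, hr, 34, 18), (7, Delta, ops, 24, 35)}
σ[pname = Alpha AND region ≠ ops]: keep tuples satisfying pname = Alpha AND region ≠ ops → {(20, Alpha, hr, 2, 2), (20, Alpha, hr, 34, 18)}
π_{pname, sid, qty} gives {(Alpha, 18, 20), (Alpha, 2, 20)}.
Taking the union: {(Alpha, 18, 20), (Alpha, 2, 20), (Argo, 36, 24), (Delta, 14, 32), (Delta, 7, 35), (Echo, 36, 4), (Nova, 40, 3), (Zephyr, 22, 17)}
π_{sid} gives {14, 18, 2, 22, 36, 40, 7} (1 duplicate(s) eliminated).

{14, 18, 2, 22, 36, 40, 7}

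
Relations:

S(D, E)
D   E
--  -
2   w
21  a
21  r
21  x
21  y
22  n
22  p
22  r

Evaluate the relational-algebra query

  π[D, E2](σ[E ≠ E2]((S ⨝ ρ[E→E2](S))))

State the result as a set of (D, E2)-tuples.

ρ[E→E2]: schema becomes (D, E2); tuples unchanged.
S ⋈ ρ[E→E2](S) (natural join on D): {(2, w, w), (21, a, a), (21, a, r), (21, a, x), (21, a, y), (21, r, a), (21, r, r), (21, r, x), (21, r, y), (21, x, a), (21, x, r), (21, x, x), (21, x, y), (21, y, a), (21, y, r), (21, y, x), (21, y, y), (22, n, n), (22, n, p), (22, n, r), (22, p, n), (22, p, p), (22, p, r), (22, r, n), (22, r, p), (22, r, r)}
σ[E ≠ E2]: keep tuples satisfying E ≠ E2 → {(21, a, r), (21, a, x), (21, a, y), (21, r, a), (21, r, x), (21, r, y), (21, x, a), (21, x, r), (21, x, y), (21, y, a), (21, y, r), (21, y, x), (22, n, p), (22, n, r), (22, p, n), (22, p, r), (22, r, n), (22, r, p)}
π[D, E2]: project onto (D, E2) (11 duplicate(s) eliminated) → {(21, a), (21, r), (21, x), (21, y), (22, n), (22, p), (22, r)}

{(21, a), (21, r), (21, x), (21, y), (22, n), (22, p), (22, r)}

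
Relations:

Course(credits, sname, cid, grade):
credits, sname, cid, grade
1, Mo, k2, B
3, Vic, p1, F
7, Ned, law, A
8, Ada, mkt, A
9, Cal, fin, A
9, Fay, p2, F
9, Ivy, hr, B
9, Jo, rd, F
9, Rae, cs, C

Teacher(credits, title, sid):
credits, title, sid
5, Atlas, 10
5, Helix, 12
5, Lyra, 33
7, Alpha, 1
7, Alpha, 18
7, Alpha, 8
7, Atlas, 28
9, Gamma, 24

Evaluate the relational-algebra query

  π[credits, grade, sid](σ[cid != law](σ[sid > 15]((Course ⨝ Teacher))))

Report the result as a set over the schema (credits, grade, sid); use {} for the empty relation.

Course ⋈ Teacher (natural join on credits): {(7, Ned, law, A, Alpha, 1), (7, Ned, law, A, Alpha, 18), (7, Ned, law, A, Alpha, 8), (7, Ned, law, A, Atlas, 28), (9, Cal, fin, A, Gamma, 24), (9, Fay, p2, F, Gamma, 24), (9, Ivy, hr, B, Gamma, 24), (9, Jo, rd, F, Gamma, 24), (9, Rae, cs, C, Gamma, 24)}
σ[sid > 15]: keep tuples satisfying sid > 15 → {(7, Ned, law, A, Alpha, 18), (7, Ned, law, A, Atlas, 28), (9, Cal, fin, A, Gamma, 24), (9, Fay, p2, F, Gamma, 24), (9, Ivy, hr, B, Gamma, 24), (9, Jo, rd, F, Gamma, 24), (9, Rae, cs, C, Gamma, 24)}
σ[cid != law]: keep tuples satisfying cid != law → {(9, Cal, fin, A, Gamma, 24), (9, Fay, p2, F, Gamma, 24), (9, Ivy, hr, B, Gamma, 24), (9, Jo, rd, F, Gamma, 24), (9, Rae, cs, C, Gamma, 24)}
π_{credits, grade, sid} gives {(9, A, 24), (9, B, 24), (9, C, 24), (9, F, 24)} (1 duplicate(s) eliminated).

{(9, A, 24), (9, B, 24), (9, C, 24), (9, F, 24)}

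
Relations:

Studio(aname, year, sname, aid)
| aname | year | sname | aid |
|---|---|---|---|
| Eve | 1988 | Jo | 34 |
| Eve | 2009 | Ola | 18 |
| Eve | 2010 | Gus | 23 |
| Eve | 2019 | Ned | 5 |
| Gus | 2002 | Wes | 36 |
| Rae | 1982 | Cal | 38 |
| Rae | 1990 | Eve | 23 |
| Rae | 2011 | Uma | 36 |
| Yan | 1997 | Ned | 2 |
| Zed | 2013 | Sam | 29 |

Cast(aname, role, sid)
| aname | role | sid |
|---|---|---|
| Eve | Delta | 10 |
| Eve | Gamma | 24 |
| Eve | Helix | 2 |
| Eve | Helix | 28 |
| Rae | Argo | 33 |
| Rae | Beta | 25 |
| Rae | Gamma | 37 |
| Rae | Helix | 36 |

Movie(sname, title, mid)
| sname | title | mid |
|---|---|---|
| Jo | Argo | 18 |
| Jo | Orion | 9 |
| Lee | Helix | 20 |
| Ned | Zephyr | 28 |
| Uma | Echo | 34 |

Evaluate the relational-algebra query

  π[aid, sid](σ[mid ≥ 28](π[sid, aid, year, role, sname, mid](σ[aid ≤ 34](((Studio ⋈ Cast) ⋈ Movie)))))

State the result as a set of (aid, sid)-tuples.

{(5, 10), (5, 2), (5, 24), (5, 28)}

Natural join on aname: {(Eve, 1988, Jo, 34, Delta, 10), (Eve, 1988, Jo, 34, Gamma, 24), (Eve, 1988, Jo, 34, Helix, 2), (Eve, 1988, Jo, 34, Helix, 28), (Eve, 2009, Ola, 18, Delta, 10), (Eve, 2009, Ola, 18, Gamma, 24), (Eve, 2009, Ola, 18, Helix, 2), (Eve, 2009, Ola, 18, Helix, 28), (Eve, 2010, Gus, 23, Delta, 10), (Eve, 2010, Gus, 23, Gamma, 24), (Eve, 2010, Gus, 23, Helix, 2), (Eve, 2010, Gus, 23, Helix, 28), (Eve, 2019, Ned, 5, Delta, 10), (Eve, 2019, Ned, 5, Gamma, 24), (Eve, 2019, Ned, 5, Helix, 2), (Eve, 2019, Ned, 5, Helix, 28), (Rae, 1982, Cal, 38, Argo, 33), (Rae, 1982, Cal, 38, Beta, 25), (Rae, 1982, Cal, 38, Gamma, 37), (Rae, 1982, Cal, 38, Helix, 36), (Rae, 1990, Eve, 23, Argo, 33), (Rae, 1990, Eve, 23, Beta, 25), (Rae, 1990, Eve, 23, Gamma, 37), (Rae, 1990, Eve, 23, Helix, 36), (Rae, 2011, Uma, 36, Argo, 33), (Rae, 2011, Uma, 36, Beta, 25), (Rae, 2011, Uma, 36, Gamma, 37), (Rae, 2011, Uma, 36, Helix, 36)}
Natural join on sname: {(Eve, 1988, Jo, 34, Delta, 10, Argo, 18), (Eve, 1988, Jo, 34, Delta, 10, Orion, 9), (Eve, 1988, Jo, 34, Gamma, 24, Argo, 18), (Eve, 1988, Jo, 34, Gamma, 24, Orion, 9), (Eve, 1988, Jo, 34, Helix, 2, Argo, 18), (Eve, 1988, Jo, 34, Helix, 2, Orion, 9), (Eve, 1988, Jo, 34, Helix, 28, Argo, 18), (Eve, 1988, Jo, 34, Helix, 28, Orion, 9), (Eve, 2019, Ned, 5, Delta, 10, Zephyr, 28), (Eve, 2019, Ned, 5, Gamma, 24, Zephyr, 28), (Eve, 2019, Ned, 5, Helix, 2, Zephyr, 28), (Eve, 2019, Ned, 5, Helix, 28, Zephyr, 28), (Rae, 2011, Uma, 36, Argo, 33, Echo, 34), (Rae, 2011, Uma, 36, Beta, 25, Echo, 34), (Rae, 2011, Uma, 36, Gamma, 37, Echo, 34), (Rae, 2011, Uma, 36, Helix, 36, Echo, 34)}
σ[aid ≤ 34]: keep tuples satisfying aid ≤ 34 → {(Eve, 1988, Jo, 34, Delta, 10, Argo, 18), (Eve, 1988, Jo, 34, Delta, 10, Orion, 9), (Eve, 1988, Jo, 34, Gamma, 24, Argo, 18), (Eve, 1988, Jo, 34, Gamma, 24, Orion, 9), (Eve, 1988, Jo, 34, Helix, 2, Argo, 18), (Eve, 1988, Jo, 34, Helix, 2, Orion, 9), (Eve, 1988, Jo, 34, Helix, 28, Argo, 18), (Eve, 1988, Jo, 34, Helix, 28, Orion, 9), (Eve, 2019, Ned, 5, Delta, 10, Zephyr, 28), (Eve, 2019, Ned, 5, Gamma, 24, Zephyr, 28), (Eve, 2019, Ned, 5, Helix, 2, Zephyr, 28), (Eve, 2019, Ned, 5, Helix, 28, Zephyr, 28)}
Keep only column(s) sid, aid, year, role, sname, mid: {(10, 34, 1988, Delta, Jo, 18), (10, 34, 1988, Delta, Jo, 9), (10, 5, 2019, Delta, Ned, 28), (2, 34, 1988, Helix, Jo, 18), (2, 34, 1988, Helix, Jo, 9), (2, 5, 2019, Helix, Ned, 28), (24, 34, 1988, Gamma, Jo, 18), (24, 34, 1988, Gamma, Jo, 9), (24, 5, 2019, Gamma, Ned, 28), (28, 34, 1988, Helix, Jo, 18), (28, 34, 1988, Helix, Jo, 9), (28, 5, 2019, Helix, Ned, 28)}
σ[mid ≥ 28]: keep tuples satisfying mid ≥ 28 → {(10, 5, 2019, Delta, Ned, 28), (2, 5, 2019, Helix, Ned, 28), (24, 5, 2019, Gamma, Ned, 28), (28, 5, 2019, Helix, Ned, 28)}
Keep only column(s) aid, sid: {(5, 10), (5, 2), (5, 24), (5, 28)}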